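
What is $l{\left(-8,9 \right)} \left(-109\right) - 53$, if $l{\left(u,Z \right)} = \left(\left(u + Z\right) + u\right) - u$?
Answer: $-162$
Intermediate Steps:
$l{\left(u,Z \right)} = Z + u$ ($l{\left(u,Z \right)} = \left(\left(Z + u\right) + u\right) - u = \left(Z + 2 u\right) - u = Z + u$)
$l{\left(-8,9 \right)} \left(-109\right) - 53 = \left(9 - 8\right) \left(-109\right) - 53 = 1 \left(-109\right) - 53 = -109 - 53 = -162$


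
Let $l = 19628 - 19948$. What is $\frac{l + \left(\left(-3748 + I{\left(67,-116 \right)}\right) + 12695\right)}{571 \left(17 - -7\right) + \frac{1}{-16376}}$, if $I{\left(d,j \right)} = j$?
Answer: $\frac{139376136}{224416703} \approx 0.62106$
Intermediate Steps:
$l = -320$ ($l = 19628 - 19948 = -320$)
$\frac{l + \left(\left(-3748 + I{\left(67,-116 \right)}\right) + 12695\right)}{571 \left(17 - -7\right) + \frac{1}{-16376}} = \frac{-320 + \left(\left(-3748 - 116\right) + 12695\right)}{571 \left(17 - -7\right) + \frac{1}{-16376}} = \frac{-320 + \left(-3864 + 12695\right)}{571 \left(17 + 7\right) - \frac{1}{16376}} = \frac{-320 + 8831}{571 \cdot 24 - \frac{1}{16376}} = \frac{8511}{13704 - \frac{1}{16376}} = \frac{8511}{\frac{224416703}{16376}} = 8511 \cdot \frac{16376}{224416703} = \frac{139376136}{224416703}$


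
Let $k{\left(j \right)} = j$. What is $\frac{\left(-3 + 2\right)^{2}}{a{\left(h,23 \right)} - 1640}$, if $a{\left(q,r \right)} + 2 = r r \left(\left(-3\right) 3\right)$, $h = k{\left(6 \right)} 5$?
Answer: $- \frac{1}{6403} \approx -0.00015618$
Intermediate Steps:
$h = 30$ ($h = 6 \cdot 5 = 30$)
$a{\left(q,r \right)} = -2 - 9 r^{2}$ ($a{\left(q,r \right)} = -2 + r r \left(\left(-3\right) 3\right) = -2 + r^{2} \left(-9\right) = -2 - 9 r^{2}$)
$\frac{\left(-3 + 2\right)^{2}}{a{\left(h,23 \right)} - 1640} = \frac{\left(-3 + 2\right)^{2}}{\left(-2 - 9 \cdot 23^{2}\right) - 1640} = \frac{\left(-1\right)^{2}}{\left(-2 - 4761\right) - 1640} = 1 \frac{1}{\left(-2 - 4761\right) - 1640} = 1 \frac{1}{-4763 - 1640} = 1 \frac{1}{-6403} = 1 \left(- \frac{1}{6403}\right) = - \frac{1}{6403}$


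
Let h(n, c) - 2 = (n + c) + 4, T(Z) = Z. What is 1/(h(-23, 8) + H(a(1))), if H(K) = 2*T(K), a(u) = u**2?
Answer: -1/7 ≈ -0.14286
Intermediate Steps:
h(n, c) = 6 + c + n (h(n, c) = 2 + ((n + c) + 4) = 2 + ((c + n) + 4) = 2 + (4 + c + n) = 6 + c + n)
H(K) = 2*K
1/(h(-23, 8) + H(a(1))) = 1/((6 + 8 - 23) + 2*1**2) = 1/(-9 + 2*1) = 1/(-9 + 2) = 1/(-7) = -1/7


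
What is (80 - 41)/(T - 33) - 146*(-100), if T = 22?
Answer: 160561/11 ≈ 14596.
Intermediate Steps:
(80 - 41)/(T - 33) - 146*(-100) = (80 - 41)/(22 - 33) - 146*(-100) = 39/(-11) + 14600 = 39*(-1/11) + 14600 = -39/11 + 14600 = 160561/11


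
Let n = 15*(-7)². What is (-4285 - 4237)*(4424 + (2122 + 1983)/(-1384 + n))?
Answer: -24433179062/649 ≈ -3.7647e+7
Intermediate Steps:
n = 735 (n = 15*49 = 735)
(-4285 - 4237)*(4424 + (2122 + 1983)/(-1384 + n)) = (-4285 - 4237)*(4424 + (2122 + 1983)/(-1384 + 735)) = -8522*(4424 + 4105/(-649)) = -8522*(4424 + 4105*(-1/649)) = -8522*(4424 - 4105/649) = -8522*2867071/649 = -24433179062/649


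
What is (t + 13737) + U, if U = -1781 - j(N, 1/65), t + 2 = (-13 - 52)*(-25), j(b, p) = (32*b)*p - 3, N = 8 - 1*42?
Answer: 883918/65 ≈ 13599.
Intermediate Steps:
N = -34 (N = 8 - 42 = -34)
j(b, p) = -3 + 32*b*p (j(b, p) = 32*b*p - 3 = -3 + 32*b*p)
t = 1623 (t = -2 + (-13 - 52)*(-25) = -2 - 65*(-25) = -2 + 1625 = 1623)
U = -114482/65 (U = -1781 - (-3 + 32*(-34)/65) = -1781 - (-3 + 32*(-34)*(1/65)) = -1781 - (-3 - 1088/65) = -1781 - 1*(-1283/65) = -1781 + 1283/65 = -114482/65 ≈ -1761.3)
(t + 13737) + U = (1623 + 13737) - 114482/65 = 15360 - 114482/65 = 883918/65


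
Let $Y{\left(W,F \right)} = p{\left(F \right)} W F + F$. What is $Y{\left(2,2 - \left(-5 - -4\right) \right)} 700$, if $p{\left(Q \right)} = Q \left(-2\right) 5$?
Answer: $-123900$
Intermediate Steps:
$p{\left(Q \right)} = - 10 Q$ ($p{\left(Q \right)} = - 2 Q 5 = - 10 Q$)
$Y{\left(W,F \right)} = F - 10 W F^{2}$ ($Y{\left(W,F \right)} = - 10 F W F + F = - 10 W F^{2} + F = F - 10 W F^{2}$)
$Y{\left(2,2 - \left(-5 - -4\right) \right)} 700 = \left(2 - \left(-5 - -4\right)\right) \left(1 - 10 \left(2 - \left(-5 - -4\right)\right) 2\right) 700 = \left(2 - \left(-5 + 4\right)\right) \left(1 - 10 \left(2 - \left(-5 + 4\right)\right) 2\right) 700 = \left(2 - -1\right) \left(1 - 10 \left(2 - -1\right) 2\right) 700 = \left(2 + 1\right) \left(1 - 10 \left(2 + 1\right) 2\right) 700 = 3 \left(1 - 30 \cdot 2\right) 700 = 3 \left(1 - 60\right) 700 = 3 \left(-59\right) 700 = \left(-177\right) 700 = -123900$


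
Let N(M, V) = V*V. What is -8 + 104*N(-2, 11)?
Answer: 12576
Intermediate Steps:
N(M, V) = V**2
-8 + 104*N(-2, 11) = -8 + 104*11**2 = -8 + 104*121 = -8 + 12584 = 12576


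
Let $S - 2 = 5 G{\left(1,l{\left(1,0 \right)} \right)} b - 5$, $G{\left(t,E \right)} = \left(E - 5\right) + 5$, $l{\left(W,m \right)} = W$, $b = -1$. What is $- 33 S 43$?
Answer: $11352$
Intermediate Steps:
$G{\left(t,E \right)} = E$ ($G{\left(t,E \right)} = \left(-5 + E\right) + 5 = E$)
$S = -8$ ($S = 2 + \left(5 \cdot 1 \left(-1\right) - 5\right) = 2 + \left(5 \left(-1\right) - 5\right) = 2 - 10 = -8$)
$- 33 S 43 = \left(-33\right) \left(-8\right) 43 = 264 \cdot 43 = 11352$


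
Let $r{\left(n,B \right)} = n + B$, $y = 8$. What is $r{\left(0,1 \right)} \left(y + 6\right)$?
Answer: $14$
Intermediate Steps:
$r{\left(n,B \right)} = B + n$
$r{\left(0,1 \right)} \left(y + 6\right) = \left(1 + 0\right) \left(8 + 6\right) = 1 \cdot 14 = 14$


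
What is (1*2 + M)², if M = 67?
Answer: 4761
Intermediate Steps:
(1*2 + M)² = (1*2 + 67)² = (2 + 67)² = 69² = 4761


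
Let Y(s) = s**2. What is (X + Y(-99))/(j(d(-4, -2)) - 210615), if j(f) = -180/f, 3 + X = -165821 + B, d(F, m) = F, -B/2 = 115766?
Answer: 25837/14038 ≈ 1.8405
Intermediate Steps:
B = -231532 (B = -2*115766 = -231532)
X = -397356 (X = -3 + (-165821 - 231532) = -3 - 397353 = -397356)
(X + Y(-99))/(j(d(-4, -2)) - 210615) = (-397356 + (-99)**2)/(-180/(-4) - 210615) = (-397356 + 9801)/(-180*(-1/4) - 210615) = -387555/(45 - 210615) = -387555/(-210570) = -387555*(-1/210570) = 25837/14038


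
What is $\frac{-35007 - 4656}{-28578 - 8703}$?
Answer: $\frac{13221}{12427} \approx 1.0639$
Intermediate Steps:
$\frac{-35007 - 4656}{-28578 - 8703} = - \frac{39663}{-37281} = \left(-39663\right) \left(- \frac{1}{37281}\right) = \frac{13221}{12427}$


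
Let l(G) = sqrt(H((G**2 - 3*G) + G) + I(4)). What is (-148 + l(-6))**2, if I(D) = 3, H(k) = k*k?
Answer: (148 - sqrt(2307))**2 ≈ 9993.8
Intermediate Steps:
H(k) = k**2
l(G) = sqrt(3 + (G**2 - 2*G)**2) (l(G) = sqrt(((G**2 - 3*G) + G)**2 + 3) = sqrt((G**2 - 2*G)**2 + 3) = sqrt(3 + (G**2 - 2*G)**2))
(-148 + l(-6))**2 = (-148 + sqrt(3 + (-6)**2*(-2 - 6)**2))**2 = (-148 + sqrt(3 + 36*(-8)**2))**2 = (-148 + sqrt(3 + 36*64))**2 = (-148 + sqrt(3 + 2304))**2 = (-148 + sqrt(2307))**2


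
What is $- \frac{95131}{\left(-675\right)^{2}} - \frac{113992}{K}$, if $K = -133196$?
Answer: $\frac{9816634081}{15171856875} \approx 0.64703$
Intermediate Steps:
$- \frac{95131}{\left(-675\right)^{2}} - \frac{113992}{K} = - \frac{95131}{\left(-675\right)^{2}} - \frac{113992}{-133196} = - \frac{95131}{455625} - - \frac{28498}{33299} = \left(-95131\right) \frac{1}{455625} + \frac{28498}{33299} = - \frac{95131}{455625} + \frac{28498}{33299} = \frac{9816634081}{15171856875}$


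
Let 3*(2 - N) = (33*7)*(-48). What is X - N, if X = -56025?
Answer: -59723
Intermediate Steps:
N = 3698 (N = 2 - 33*7*(-48)/3 = 2 - 77*(-48) = 2 - ⅓*(-11088) = 2 + 3696 = 3698)
X - N = -56025 - 1*3698 = -56025 - 3698 = -59723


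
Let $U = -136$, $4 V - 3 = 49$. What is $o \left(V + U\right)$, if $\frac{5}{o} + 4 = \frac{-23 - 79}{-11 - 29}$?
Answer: $\frac{12300}{29} \approx 424.14$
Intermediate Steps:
$V = 13$ ($V = \frac{3}{4} + \frac{1}{4} \cdot 49 = \frac{3}{4} + \frac{49}{4} = 13$)
$o = - \frac{100}{29}$ ($o = \frac{5}{-4 + \frac{-23 - 79}{-11 - 29}} = \frac{5}{-4 - \frac{102}{-40}} = \frac{5}{-4 - - \frac{51}{20}} = \frac{5}{-4 + \frac{51}{20}} = \frac{5}{- \frac{29}{20}} = 5 \left(- \frac{20}{29}\right) = - \frac{100}{29} \approx -3.4483$)
$o \left(V + U\right) = - \frac{100 \left(13 - 136\right)}{29} = \left(- \frac{100}{29}\right) \left(-123\right) = \frac{12300}{29}$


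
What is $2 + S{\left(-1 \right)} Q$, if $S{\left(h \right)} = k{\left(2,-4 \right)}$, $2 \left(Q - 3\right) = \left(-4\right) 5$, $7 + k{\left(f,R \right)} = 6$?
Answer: $9$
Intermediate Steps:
$k{\left(f,R \right)} = -1$ ($k{\left(f,R \right)} = -7 + 6 = -1$)
$Q = -7$ ($Q = 3 + \frac{\left(-4\right) 5}{2} = 3 + \frac{1}{2} \left(-20\right) = 3 - 10 = -7$)
$S{\left(h \right)} = -1$
$2 + S{\left(-1 \right)} Q = 2 - -7 = 2 + 7 = 9$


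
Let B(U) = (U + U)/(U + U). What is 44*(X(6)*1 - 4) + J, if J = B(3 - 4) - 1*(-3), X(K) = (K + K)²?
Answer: 6164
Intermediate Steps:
B(U) = 1 (B(U) = (2*U)/((2*U)) = (2*U)*(1/(2*U)) = 1)
X(K) = 4*K² (X(K) = (2*K)² = 4*K²)
J = 4 (J = 1 - 1*(-3) = 1 + 3 = 4)
44*(X(6)*1 - 4) + J = 44*((4*6²)*1 - 4) + 4 = 44*((4*36)*1 - 4) + 4 = 44*(144*1 - 4) + 4 = 44*(144 - 4) + 4 = 44*140 + 4 = 6160 + 4 = 6164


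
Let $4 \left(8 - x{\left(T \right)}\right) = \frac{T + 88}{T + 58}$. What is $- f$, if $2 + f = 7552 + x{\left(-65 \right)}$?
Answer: $- \frac{211647}{28} \approx -7558.8$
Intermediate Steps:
$x{\left(T \right)} = 8 - \frac{88 + T}{4 \left(58 + T\right)}$ ($x{\left(T \right)} = 8 - \frac{\left(T + 88\right) \frac{1}{T + 58}}{4} = 8 - \frac{\left(88 + T\right) \frac{1}{58 + T}}{4} = 8 - \frac{\frac{1}{58 + T} \left(88 + T\right)}{4} = 8 - \frac{88 + T}{4 \left(58 + T\right)}$)
$f = \frac{211647}{28}$ ($f = -2 + \left(7552 + \frac{1768 + 31 \left(-65\right)}{4 \left(58 - 65\right)}\right) = -2 + \left(7552 + \frac{1768 - 2015}{4 \left(-7\right)}\right) = -2 + \left(7552 + \frac{1}{4} \left(- \frac{1}{7}\right) \left(-247\right)\right) = -2 + \left(7552 + \frac{247}{28}\right) = -2 + \frac{211703}{28} = \frac{211647}{28} \approx 7558.8$)
$- f = \left(-1\right) \frac{211647}{28} = - \frac{211647}{28}$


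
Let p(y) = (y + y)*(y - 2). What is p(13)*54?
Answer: 15444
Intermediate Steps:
p(y) = 2*y*(-2 + y) (p(y) = (2*y)*(-2 + y) = 2*y*(-2 + y))
p(13)*54 = (2*13*(-2 + 13))*54 = (2*13*11)*54 = 286*54 = 15444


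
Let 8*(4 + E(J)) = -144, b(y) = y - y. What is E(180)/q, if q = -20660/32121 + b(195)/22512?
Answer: 353331/10330 ≈ 34.204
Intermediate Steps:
b(y) = 0
E(J) = -22 (E(J) = -4 + (⅛)*(-144) = -4 - 18 = -22)
q = -20660/32121 (q = -20660/32121 + 0/22512 = -20660*1/32121 + 0*(1/22512) = -20660/32121 + 0 = -20660/32121 ≈ -0.64319)
E(180)/q = -22/(-20660/32121) = -22*(-32121/20660) = 353331/10330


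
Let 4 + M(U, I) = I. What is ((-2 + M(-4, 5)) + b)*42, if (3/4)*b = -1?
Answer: -98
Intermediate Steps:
b = -4/3 (b = (4/3)*(-1) = -4/3 ≈ -1.3333)
M(U, I) = -4 + I
((-2 + M(-4, 5)) + b)*42 = ((-2 + (-4 + 5)) - 4/3)*42 = ((-2 + 1) - 4/3)*42 = (-1 - 4/3)*42 = -7/3*42 = -98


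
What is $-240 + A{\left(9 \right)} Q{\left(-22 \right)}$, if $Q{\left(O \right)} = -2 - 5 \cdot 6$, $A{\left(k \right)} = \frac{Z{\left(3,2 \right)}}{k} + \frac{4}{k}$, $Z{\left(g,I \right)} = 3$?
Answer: $- \frac{2384}{9} \approx -264.89$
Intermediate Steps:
$A{\left(k \right)} = \frac{7}{k}$ ($A{\left(k \right)} = \frac{3}{k} + \frac{4}{k} = \frac{7}{k}$)
$Q{\left(O \right)} = -32$ ($Q{\left(O \right)} = -2 - 30 = -32$)
$-240 + A{\left(9 \right)} Q{\left(-22 \right)} = -240 + \frac{7}{9} \left(-32\right) = -240 - \frac{224}{9} = - \frac{2384}{9}$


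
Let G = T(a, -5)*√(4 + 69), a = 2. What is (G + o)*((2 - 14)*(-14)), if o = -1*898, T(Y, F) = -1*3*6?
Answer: -150864 - 3024*√73 ≈ -1.7670e+5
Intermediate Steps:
T(Y, F) = -18 (T(Y, F) = -3*6 = -18)
o = -898
G = -18*√73 (G = -18*√(4 + 69) = -18*√73 ≈ -153.79)
(G + o)*((2 - 14)*(-14)) = (-18*√73 - 898)*((2 - 14)*(-14)) = (-898 - 18*√73)*(-12*(-14)) = (-898 - 18*√73)*168 = -150864 - 3024*√73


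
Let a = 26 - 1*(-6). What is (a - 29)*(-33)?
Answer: -99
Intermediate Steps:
a = 32 (a = 26 + 6 = 32)
(a - 29)*(-33) = (32 - 29)*(-33) = 3*(-33) = -99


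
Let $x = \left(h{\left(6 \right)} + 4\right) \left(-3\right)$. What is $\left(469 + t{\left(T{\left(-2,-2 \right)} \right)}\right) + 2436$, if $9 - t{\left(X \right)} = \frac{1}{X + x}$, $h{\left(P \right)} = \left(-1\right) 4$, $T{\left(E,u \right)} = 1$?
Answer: $2913$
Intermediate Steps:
$h{\left(P \right)} = -4$
$x = 0$ ($x = \left(-4 + 4\right) \left(-3\right) = 0 \left(-3\right) = 0$)
$t{\left(X \right)} = 9 - \frac{1}{X}$ ($t{\left(X \right)} = 9 - \frac{1}{X + 0} = 9 - \frac{1}{X}$)
$\left(469 + t{\left(T{\left(-2,-2 \right)} \right)}\right) + 2436 = \left(469 + \left(9 - 1^{-1}\right)\right) + 2436 = \left(469 + \left(9 - 1\right)\right) + 2436 = \left(469 + 8\right) + 2436 = 477 + 2436 = 2913$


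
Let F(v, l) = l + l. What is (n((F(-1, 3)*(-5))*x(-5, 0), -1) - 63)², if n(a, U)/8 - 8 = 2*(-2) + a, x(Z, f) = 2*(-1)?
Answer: 201601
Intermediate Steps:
F(v, l) = 2*l
x(Z, f) = -2
n(a, U) = 32 + 8*a (n(a, U) = 64 + 8*(2*(-2) + a) = 64 + 8*(-4 + a) = 64 + (-32 + 8*a) = 32 + 8*a)
(n((F(-1, 3)*(-5))*x(-5, 0), -1) - 63)² = ((32 + 8*(((2*3)*(-5))*(-2))) - 63)² = ((32 + 8*((6*(-5))*(-2))) - 63)² = ((32 + 8*(-30*(-2))) - 63)² = ((32 + 8*60) - 63)² = ((32 + 480) - 63)² = (512 - 63)² = 449² = 201601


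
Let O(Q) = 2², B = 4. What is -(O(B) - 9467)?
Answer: 9463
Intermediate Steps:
O(Q) = 4
-(O(B) - 9467) = -(4 - 9467) = -1*(-9463) = 9463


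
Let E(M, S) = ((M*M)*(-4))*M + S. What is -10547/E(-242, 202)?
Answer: -10547/56690154 ≈ -0.00018605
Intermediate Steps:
E(M, S) = S - 4*M³ (E(M, S) = (M²*(-4))*M + S = (-4*M²)*M + S = -4*M³ + S = S - 4*M³)
-10547/E(-242, 202) = -10547/(202 - 4*(-242)³) = -10547/(202 - 4*(-14172488)) = -10547/(202 + 56689952) = -10547/56690154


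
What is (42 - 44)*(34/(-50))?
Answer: 34/25 ≈ 1.3600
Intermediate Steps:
(42 - 44)*(34/(-50)) = -68*(-1)/50 = -2*(-17/25) = 34/25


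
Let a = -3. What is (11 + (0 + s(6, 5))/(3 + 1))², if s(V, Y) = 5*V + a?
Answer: 5041/16 ≈ 315.06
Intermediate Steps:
s(V, Y) = -3 + 5*V (s(V, Y) = 5*V - 3 = -3 + 5*V)
(11 + (0 + s(6, 5))/(3 + 1))² = (11 + (0 + (-3 + 5*6))/(3 + 1))² = (11 + (0 + (-3 + 30))/4)² = (11 + (0 + 27)*(¼))² = (11 + 27*(¼))² = (11 + 27/4)² = (71/4)² = 5041/16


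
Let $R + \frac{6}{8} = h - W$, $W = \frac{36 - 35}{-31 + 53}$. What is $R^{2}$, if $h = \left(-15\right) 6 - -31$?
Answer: $\frac{6922161}{1936} \approx 3575.5$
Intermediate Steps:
$h = -59$ ($h = -90 + 31 = -59$)
$W = \frac{1}{22}$ ($W = 1 \cdot \frac{1}{22} = \frac{1}{22} \approx 0.045455$)
$R = - \frac{2631}{44}$ ($R = - \frac{3}{4} - \frac{1299}{22} = - \frac{2631}{44} \approx -59.795$)
$R^{2} = \left(- \frac{2631}{44}\right)^{2} = \frac{6922161}{1936}$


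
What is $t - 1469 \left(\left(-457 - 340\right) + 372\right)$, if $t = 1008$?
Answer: $625333$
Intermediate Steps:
$t - 1469 \left(\left(-457 - 340\right) + 372\right) = 1008 - 1469 \left(\left(-457 - 340\right) + 372\right) = 1008 - 1469 \left(-797 + 372\right) = 1008 - -624325 = 1008 + 624325 = 625333$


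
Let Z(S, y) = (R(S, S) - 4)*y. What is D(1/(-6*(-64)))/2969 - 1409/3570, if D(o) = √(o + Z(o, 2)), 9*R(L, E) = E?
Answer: -1409/3570 + I*√165822/427536 ≈ -0.39468 + 0.00095246*I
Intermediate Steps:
R(L, E) = E/9
Z(S, y) = y*(-4 + S/9) (Z(S, y) = (S/9 - 4)*y = (-4 + S/9)*y = y*(-4 + S/9))
D(o) = √(-8 + 11*o/9) (D(o) = √(o + (⅑)*2*(-36 + o)) = √(o + (-8 + 2*o/9)) = √(-8 + 11*o/9))
D(1/(-6*(-64)))/2969 - 1409/3570 = (√(-72 + 11*(1/(-6*(-64))))/3)/2969 - 1409/3570 = (√(-72 + 11*(-⅙*(-1/64)))/3)*(1/2969) - 1409*1/3570 = (√(-72 + 11*(1/384))/3)*(1/2969) - 1409/3570 = (√(-72 + 11/384)/3)*(1/2969) - 1409/3570 = (√(-27637/384)/3)*(1/2969) - 1409/3570 = ((I*√165822/48)/3)*(1/2969) - 1409/3570 = (I*√165822/144)*(1/2969) - 1409/3570 = I*√165822/427536 - 1409/3570 = -1409/3570 + I*√165822/427536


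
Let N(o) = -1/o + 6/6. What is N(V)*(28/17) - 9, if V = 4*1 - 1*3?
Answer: -9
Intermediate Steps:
V = 1 (V = 4 - 3 = 1)
N(o) = 1 - 1/o (N(o) = -1/o + 6*(1/6) = -1/o + 1 = 1 - 1/o)
N(V)*(28/17) - 9 = ((-1 + 1)/1)*(28/17) - 9 = (1*0)*(28*(1/17)) - 9 = 0*(28/17) - 9 = 0 - 9 = -9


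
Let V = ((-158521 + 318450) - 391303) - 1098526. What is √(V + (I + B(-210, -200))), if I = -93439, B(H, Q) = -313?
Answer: 2*I*√355913 ≈ 1193.2*I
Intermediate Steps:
V = -1329900 (V = (159929 - 391303) - 1098526 = -231374 - 1098526 = -1329900)
√(V + (I + B(-210, -200))) = √(-1329900 + (-93439 - 313)) = √(-1329900 - 93752) = √(-1423652) = 2*I*√355913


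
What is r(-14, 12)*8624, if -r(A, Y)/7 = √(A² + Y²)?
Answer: -120736*√85 ≈ -1.1131e+6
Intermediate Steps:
r(A, Y) = -7*√(A² + Y²)
r(-14, 12)*8624 = -7*√((-14)² + 12²)*8624 = -7*√(196 + 144)*8624 = -14*√85*8624 = -120736*√85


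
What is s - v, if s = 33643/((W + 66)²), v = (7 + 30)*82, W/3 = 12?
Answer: -1854829/612 ≈ -3030.8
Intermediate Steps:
W = 36 (W = 3*12 = 36)
v = 3034 (v = 37*82 = 3034)
s = 1979/612 (s = 33643/((36 + 66)²) = 33643/(102²) = 33643/10404 = 33643*(1/10404) = 1979/612 ≈ 3.2337)
s - v = 1979/612 - 1*3034 = 1979/612 - 3034 = -1854829/612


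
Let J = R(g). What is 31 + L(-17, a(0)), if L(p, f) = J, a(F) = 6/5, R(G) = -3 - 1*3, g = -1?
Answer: 25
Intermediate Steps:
R(G) = -6 (R(G) = -3 - 3 = -6)
a(F) = 6/5 (a(F) = 6*(⅕) = 6/5)
J = -6
L(p, f) = -6
31 + L(-17, a(0)) = 31 - 6 = 25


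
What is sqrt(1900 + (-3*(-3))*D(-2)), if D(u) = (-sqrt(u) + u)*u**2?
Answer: 2*sqrt(457 - 9*I*sqrt(2)) ≈ 42.759 - 0.59533*I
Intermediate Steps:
D(u) = u**2*(u - sqrt(u)) (D(u) = (u - sqrt(u))*u**2 = u**2*(u - sqrt(u)))
sqrt(1900 + (-3*(-3))*D(-2)) = sqrt(1900 + (-3*(-3))*((-2)**3 - (-2)**(5/2))) = sqrt(1900 + 9*(-8 - 4*I*sqrt(2))) = sqrt(1900 + (-72 - 36*I*sqrt(2))) = sqrt(1828 - 36*I*sqrt(2))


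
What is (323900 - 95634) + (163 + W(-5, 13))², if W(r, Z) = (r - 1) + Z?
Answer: 257166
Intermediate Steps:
W(r, Z) = -1 + Z + r (W(r, Z) = (-1 + r) + Z = -1 + Z + r)
(323900 - 95634) + (163 + W(-5, 13))² = (323900 - 95634) + (163 + (-1 + 13 - 5))² = 228266 + (163 + 7)² = 228266 + 170² = 228266 + 28900 = 257166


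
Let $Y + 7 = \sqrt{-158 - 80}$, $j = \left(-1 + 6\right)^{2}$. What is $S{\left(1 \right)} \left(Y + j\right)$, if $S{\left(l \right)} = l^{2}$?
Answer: $18 + i \sqrt{238} \approx 18.0 + 15.427 i$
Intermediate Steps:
$j = 25$ ($j = 5^{2} = 25$)
$Y = -7 + i \sqrt{238}$ ($Y = -7 + \sqrt{-158 - 80} = -7 + \sqrt{-238} = -7 + i \sqrt{238} \approx -7.0 + 15.427 i$)
$S{\left(1 \right)} \left(Y + j\right) = 1^{2} \left(\left(-7 + i \sqrt{238}\right) + 25\right) = 1 \left(18 + i \sqrt{238}\right) = 18 + i \sqrt{238}$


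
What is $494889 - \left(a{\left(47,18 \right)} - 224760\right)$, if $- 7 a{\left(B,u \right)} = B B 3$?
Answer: $\frac{5044170}{7} \approx 7.206 \cdot 10^{5}$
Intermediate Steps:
$a{\left(B,u \right)} = - \frac{3 B^{2}}{7}$ ($a{\left(B,u \right)} = - \frac{B B 3}{7} = - \frac{B^{2} \cdot 3}{7} = - \frac{3 B^{2}}{7}$)
$494889 - \left(a{\left(47,18 \right)} - 224760\right) = 494889 - \left(- \frac{3 \cdot 47^{2}}{7} - 224760\right) = 494889 - \left(\left(- \frac{3}{7}\right) 2209 - 224760\right) = 494889 - \left(- \frac{6627}{7} - 224760\right) = 494889 - - \frac{1579947}{7} = 494889 + \frac{1579947}{7} = \frac{5044170}{7}$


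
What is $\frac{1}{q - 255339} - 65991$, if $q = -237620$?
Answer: $- \frac{32530857370}{492959} \approx -65991.0$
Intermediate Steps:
$\frac{1}{q - 255339} - 65991 = \frac{1}{-237620 - 255339} - 65991 = \frac{1}{-492959} - 65991 = - \frac{1}{492959} - 65991 = - \frac{32530857370}{492959}$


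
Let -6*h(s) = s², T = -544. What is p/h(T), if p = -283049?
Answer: 849147/147968 ≈ 5.7387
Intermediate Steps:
h(s) = -s²/6
p/h(T) = -283049/((-⅙*(-544)²)) = -283049/((-⅙*295936)) = -283049/(-147968/3) = -283049*(-3/147968) = 849147/147968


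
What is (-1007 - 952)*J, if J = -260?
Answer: 509340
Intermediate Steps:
(-1007 - 952)*J = (-1007 - 952)*(-260) = -1959*(-260) = 509340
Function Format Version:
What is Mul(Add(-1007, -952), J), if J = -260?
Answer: 509340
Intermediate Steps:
Mul(Add(-1007, -952), J) = Mul(Add(-1007, -952), -260) = Mul(-1959, -260) = 509340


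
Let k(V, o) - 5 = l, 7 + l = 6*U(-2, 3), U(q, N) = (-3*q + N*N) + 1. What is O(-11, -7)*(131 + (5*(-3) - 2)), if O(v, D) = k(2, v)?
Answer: 10716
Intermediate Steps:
U(q, N) = 1 + N² - 3*q (U(q, N) = (-3*q + N²) + 1 = (N² - 3*q) + 1 = 1 + N² - 3*q)
l = 89 (l = -7 + 6*(1 + 3² - 3*(-2)) = -7 + 6*(1 + 9 + 6) = -7 + 6*16 = -7 + 96 = 89)
k(V, o) = 94 (k(V, o) = 5 + 89 = 94)
O(v, D) = 94
O(-11, -7)*(131 + (5*(-3) - 2)) = 94*(131 + (5*(-3) - 2)) = 94*(131 + (-15 - 2)) = 94*(131 - 17) = 94*114 = 10716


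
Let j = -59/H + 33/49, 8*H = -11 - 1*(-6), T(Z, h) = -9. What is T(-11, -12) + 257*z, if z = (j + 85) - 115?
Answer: 4095146/245 ≈ 16715.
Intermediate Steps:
H = -5/8 (H = (-11 - 1*(-6))/8 = (-11 + 6)/8 = (⅛)*(-5) = -5/8 ≈ -0.62500)
j = 23293/245 (j = -59/(-5/8) + 33/49 = -59*(-8/5) + 33*(1/49) = 472/5 + 33/49 = 23293/245 ≈ 95.073)
z = 15943/245 (z = (23293/245 + 85) - 115 = 44118/245 - 115 = 15943/245 ≈ 65.073)
T(-11, -12) + 257*z = -9 + 257*(15943/245) = -9 + 4097351/245 = 4095146/245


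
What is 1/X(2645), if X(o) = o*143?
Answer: 1/378235 ≈ 2.6439e-6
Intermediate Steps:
X(o) = 143*o
1/X(2645) = 1/(143*2645) = 1/378235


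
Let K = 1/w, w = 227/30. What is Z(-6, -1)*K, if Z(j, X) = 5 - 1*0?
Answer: 150/227 ≈ 0.66079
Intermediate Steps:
w = 227/30 (w = 227*(1/30) = 227/30 ≈ 7.5667)
K = 30/227 (K = 1/(227/30) = 30/227 ≈ 0.13216)
Z(j, X) = 5 (Z(j, X) = 5 + 0 = 5)
Z(-6, -1)*K = 5*(30/227) = 150/227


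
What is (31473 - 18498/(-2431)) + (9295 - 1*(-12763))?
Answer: 130152359/2431 ≈ 53539.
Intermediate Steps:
(31473 - 18498/(-2431)) + (9295 - 1*(-12763)) = (31473 - 18498*(-1/2431)) + (9295 + 12763) = (31473 + 18498/2431) + 22058 = 76529361/2431 + 22058 = 130152359/2431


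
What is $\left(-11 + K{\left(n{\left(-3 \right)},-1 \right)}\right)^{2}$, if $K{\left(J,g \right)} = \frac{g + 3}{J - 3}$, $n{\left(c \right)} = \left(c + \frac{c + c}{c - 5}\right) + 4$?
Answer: $\frac{3969}{25} \approx 158.76$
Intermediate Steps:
$n{\left(c \right)} = 4 + c + \frac{2 c}{-5 + c}$ ($n{\left(c \right)} = \left(c + \frac{2 c}{-5 + c}\right) + 4 = 4 + c + \frac{2 c}{-5 + c}$)
$K{\left(J,g \right)} = \frac{3 + g}{-3 + J}$
$\left(-11 + K{\left(n{\left(-3 \right)},-1 \right)}\right)^{2} = \left(-11 + \frac{3 - 1}{-3 + \frac{-20 - 3 + \left(-3\right)^{2}}{-5 - 3}}\right)^{2} = \left(-11 + \frac{1}{-3 + \frac{-20 - 3 + 9}{-8}} \cdot 2\right)^{2} = \left(-11 + \frac{1}{-3 - - \frac{7}{4}} \cdot 2\right)^{2} = \left(-11 + \frac{1}{-3 + \frac{7}{4}} \cdot 2\right)^{2} = \left(-11 + \frac{1}{- \frac{5}{4}} \cdot 2\right)^{2} = \left(-11 - \frac{8}{5}\right)^{2} = \left(- \frac{63}{5}\right)^{2} = \frac{3969}{25}$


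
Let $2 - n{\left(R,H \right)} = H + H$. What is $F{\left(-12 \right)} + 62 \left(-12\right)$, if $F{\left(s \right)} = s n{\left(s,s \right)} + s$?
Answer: $-1068$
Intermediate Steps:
$n{\left(R,H \right)} = 2 - 2 H$ ($n{\left(R,H \right)} = 2 - \left(H + H\right) = 2 - 2 H$)
$F{\left(s \right)} = s + s \left(2 - 2 s\right)$ ($F{\left(s \right)} = s \left(2 - 2 s\right) + s = s + s \left(2 - 2 s\right)$)
$F{\left(-12 \right)} + 62 \left(-12\right) = - 12 \left(3 - -24\right) + 62 \left(-12\right) = - 12 \left(3 + 24\right) - 744 = \left(-12\right) 27 - 744 = -324 - 744 = -1068$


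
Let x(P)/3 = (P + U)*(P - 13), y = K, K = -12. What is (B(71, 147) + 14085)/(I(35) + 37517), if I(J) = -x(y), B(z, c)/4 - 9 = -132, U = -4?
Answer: 591/1579 ≈ 0.37429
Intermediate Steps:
y = -12
x(P) = 3*(-13 + P)*(-4 + P) (x(P) = 3*((P - 4)*(P - 13)) = 3*((-4 + P)*(-13 + P)) = 3*((-13 + P)*(-4 + P)) = 3*(-13 + P)*(-4 + P))
B(z, c) = -492 (B(z, c) = 36 + 4*(-132) = 36 - 528 = -492)
I(J) = -1200 (I(J) = -(156 - 51*(-12) + 3*(-12)²) = -(156 + 612 + 3*144) = -(156 + 612 + 432) = -1*1200 = -1200)
(B(71, 147) + 14085)/(I(35) + 37517) = (-492 + 14085)/(-1200 + 37517) = 13593/36317 = 13593*(1/36317) = 591/1579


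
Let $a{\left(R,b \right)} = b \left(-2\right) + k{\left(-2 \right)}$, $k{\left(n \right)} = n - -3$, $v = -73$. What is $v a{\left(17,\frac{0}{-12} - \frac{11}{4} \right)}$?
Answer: $- \frac{949}{2} \approx -474.5$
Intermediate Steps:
$k{\left(n \right)} = 3 + n$ ($k{\left(n \right)} = n + 3 = 3 + n$)
$a{\left(R,b \right)} = 1 - 2 b$ ($a{\left(R,b \right)} = b \left(-2\right) + \left(3 - 2\right) = - 2 b + 1 = 1 - 2 b$)
$v a{\left(17,\frac{0}{-12} - \frac{11}{4} \right)} = - 73 \left(1 - 2 \left(\frac{0}{-12} - \frac{11}{4}\right)\right) = - 73 \left(1 - 2 \left(0 \left(- \frac{1}{12}\right) - \frac{11}{4}\right)\right) = - 73 \left(1 - 2 \left(0 - \frac{11}{4}\right)\right) = - 73 \left(1 - - \frac{11}{2}\right) = - 73 \left(1 + \frac{11}{2}\right) = \left(-73\right) \frac{13}{2} = - \frac{949}{2}$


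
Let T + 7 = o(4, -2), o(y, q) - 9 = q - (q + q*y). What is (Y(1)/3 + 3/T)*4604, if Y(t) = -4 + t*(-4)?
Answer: -163442/15 ≈ -10896.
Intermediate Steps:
o(y, q) = 9 - q*y (o(y, q) = 9 + (q - (q + q*y)) = 9 + (q + (-q - q*y)) = 9 - q*y)
T = 10 (T = -7 + (9 - 1*(-2)*4) = -7 + (9 + 8) = -7 + 17 = 10)
Y(t) = -4 - 4*t
(Y(1)/3 + 3/T)*4604 = ((-4 - 4*1)/3 + 3/10)*4604 = ((-4 - 4)*(⅓) + 3*(⅒))*4604 = (-8*⅓ + 3/10)*4604 = (-8/3 + 3/10)*4604 = -71/30*4604 = -163442/15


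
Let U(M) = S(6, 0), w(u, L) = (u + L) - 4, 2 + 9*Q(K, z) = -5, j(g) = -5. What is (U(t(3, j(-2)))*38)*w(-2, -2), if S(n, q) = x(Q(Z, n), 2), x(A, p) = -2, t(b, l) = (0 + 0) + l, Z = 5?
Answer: 608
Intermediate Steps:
Q(K, z) = -7/9 (Q(K, z) = -2/9 + (⅑)*(-5) = -2/9 - 5/9 = -7/9)
t(b, l) = l (t(b, l) = 0 + l = l)
S(n, q) = -2
w(u, L) = -4 + L + u (w(u, L) = (L + u) - 4 = -4 + L + u)
U(M) = -2
(U(t(3, j(-2)))*38)*w(-2, -2) = (-2*38)*(-4 - 2 - 2) = -76*(-8) = 608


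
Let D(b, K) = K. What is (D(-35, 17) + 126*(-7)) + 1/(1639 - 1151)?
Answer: -422119/488 ≈ -865.00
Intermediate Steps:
(D(-35, 17) + 126*(-7)) + 1/(1639 - 1151) = (17 + 126*(-7)) + 1/(1639 - 1151) = (17 - 882) + 1/488 = -865 + 1/488 = -422119/488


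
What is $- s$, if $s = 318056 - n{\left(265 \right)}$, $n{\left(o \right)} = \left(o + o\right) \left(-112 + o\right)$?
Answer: $-236966$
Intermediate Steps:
$n{\left(o \right)} = 2 o \left(-112 + o\right)$
$s = 236966$ ($s = 318056 - 2 \cdot 265 \left(-112 + 265\right) = 318056 - 2 \cdot 265 \cdot 153 = 318056 - 81090 = 236966$)
$- s = \left(-1\right) 236966 = -236966$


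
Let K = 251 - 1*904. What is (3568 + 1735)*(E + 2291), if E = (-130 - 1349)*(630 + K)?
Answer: 192541324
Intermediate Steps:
K = -653 (K = 251 - 904 = -653)
E = 34017 (E = (-130 - 1349)*(630 - 653) = -1479*(-23) = 34017)
(3568 + 1735)*(E + 2291) = (3568 + 1735)*(34017 + 2291) = 5303*36308 = 192541324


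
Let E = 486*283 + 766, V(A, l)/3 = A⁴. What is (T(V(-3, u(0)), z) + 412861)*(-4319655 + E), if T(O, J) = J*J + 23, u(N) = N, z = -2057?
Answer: -19418750163683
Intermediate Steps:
V(A, l) = 3*A⁴
T(O, J) = 23 + J² (T(O, J) = J² + 23 = 23 + J²)
E = 138304 (E = 137538 + 766 = 138304)
(T(V(-3, u(0)), z) + 412861)*(-4319655 + E) = ((23 + (-2057)²) + 412861)*(-4319655 + 138304) = ((23 + 4231249) + 412861)*(-4181351) = (4231272 + 412861)*(-4181351) = 4644133*(-4181351) = -19418750163683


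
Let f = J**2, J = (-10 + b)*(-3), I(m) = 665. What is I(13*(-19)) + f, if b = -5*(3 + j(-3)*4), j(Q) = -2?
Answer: 2690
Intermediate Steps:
b = 25 (b = -5*(3 - 2*4) = -5*(3 - 8) = -5*(-5) = 25)
J = -45 (J = (-10 + 25)*(-3) = 15*(-3) = -45)
f = 2025 (f = (-45)**2 = 2025)
I(13*(-19)) + f = 665 + 2025 = 2690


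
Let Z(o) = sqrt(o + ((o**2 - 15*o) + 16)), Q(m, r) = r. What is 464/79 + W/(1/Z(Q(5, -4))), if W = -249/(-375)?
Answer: 464/79 + 166*sqrt(22)/125 ≈ 12.102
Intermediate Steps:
W = 83/125 (W = -249*(-1/375) = 83/125 ≈ 0.66400)
Z(o) = sqrt(16 + o**2 - 14*o) (Z(o) = sqrt(o + (16 + o**2 - 15*o)) = sqrt(16 + o**2 - 14*o))
464/79 + W/(1/Z(Q(5, -4))) = 464/79 + 83/(125*(1/(sqrt(16 + (-4)**2 - 14*(-4))))) = 464*(1/79) + 83/(125*(1/(sqrt(16 + 16 + 56)))) = 464/79 + 83/(125*(1/(sqrt(88)))) = 464/79 + 83/(125*(1/(2*sqrt(22)))) = 464/79 + 83/(125*((sqrt(22)/44))) = 464/79 + 83*(2*sqrt(22))/125 = 464/79 + 166*sqrt(22)/125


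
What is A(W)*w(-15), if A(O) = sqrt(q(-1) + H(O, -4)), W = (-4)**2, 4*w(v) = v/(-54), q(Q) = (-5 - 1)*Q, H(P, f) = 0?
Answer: 5*sqrt(6)/72 ≈ 0.17010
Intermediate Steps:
q(Q) = -6*Q
w(v) = -v/216 (w(v) = (v/(-54))/4 = (v*(-1/54))/4 = (-v/54)/4 = -v/216)
W = 16
A(O) = sqrt(6) (A(O) = sqrt(-6*(-1) + 0) = sqrt(6 + 0) = sqrt(6))
A(W)*w(-15) = sqrt(6)*(-1/216*(-15)) = sqrt(6)*(5/72) = 5*sqrt(6)/72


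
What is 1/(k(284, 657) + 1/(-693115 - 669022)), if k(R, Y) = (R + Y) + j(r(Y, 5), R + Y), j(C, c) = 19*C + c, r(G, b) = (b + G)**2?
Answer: 1362137/11344582522965 ≈ 1.2007e-7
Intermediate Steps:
r(G, b) = (G + b)**2
j(C, c) = c + 19*C
k(R, Y) = 2*R + 2*Y + 19*(5 + Y)**2 (k(R, Y) = (R + Y) + ((R + Y) + 19*(Y + 5)**2) = (R + Y) + ((R + Y) + 19*(5 + Y)**2) = (R + Y) + (R + Y + 19*(5 + Y)**2) = 2*R + 2*Y + 19*(5 + Y)**2)
1/(k(284, 657) + 1/(-693115 - 669022)) = 1/((2*284 + 2*657 + 19*(5 + 657)**2) + 1/(-693115 - 669022)) = 1/((568 + 1314 + 19*662**2) + 1/(-1362137)) = 1/((568 + 1314 + 19*438244) - 1/1362137) = 1/((568 + 1314 + 8326636) - 1/1362137) = 1/(8328518 - 1/1362137) = 1/(11344582522965/1362137) = 1362137/11344582522965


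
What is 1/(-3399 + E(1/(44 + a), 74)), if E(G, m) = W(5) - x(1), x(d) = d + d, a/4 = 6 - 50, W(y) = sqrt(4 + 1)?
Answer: -3401/11566796 - sqrt(5)/11566796 ≈ -0.00029422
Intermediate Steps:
W(y) = sqrt(5)
a = -176 (a = 4*(6 - 50) = 4*(-44) = -176)
x(d) = 2*d
E(G, m) = -2 + sqrt(5) (E(G, m) = sqrt(5) - 2 = -2 + sqrt(5))
1/(-3399 + E(1/(44 + a), 74)) = 1/(-3399 + (-2 + sqrt(5))) = 1/(-3401 + sqrt(5))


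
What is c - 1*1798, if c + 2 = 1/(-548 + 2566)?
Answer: -3632399/2018 ≈ -1800.0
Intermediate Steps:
c = -4035/2018 (c = -2 + 1/(-548 + 2566) = -2 + 1/2018 = -4035/2018 ≈ -1.9995)
c - 1*1798 = -4035/2018 - 1*1798 = -4035/2018 - 1798 = -3632399/2018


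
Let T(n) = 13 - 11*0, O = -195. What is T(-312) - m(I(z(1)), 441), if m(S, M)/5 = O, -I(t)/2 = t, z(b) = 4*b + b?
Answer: 988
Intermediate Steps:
z(b) = 5*b
I(t) = -2*t
T(n) = 13 (T(n) = 13 + 0 = 13)
m(S, M) = -975 (m(S, M) = 5*(-195) = -975)
T(-312) - m(I(z(1)), 441) = 13 - 1*(-975) = 13 + 975 = 988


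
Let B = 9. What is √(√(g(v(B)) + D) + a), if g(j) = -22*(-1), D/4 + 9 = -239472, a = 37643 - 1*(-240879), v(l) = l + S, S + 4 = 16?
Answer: √(278522 + I*√957902) ≈ 527.75 + 0.927*I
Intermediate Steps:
S = 12 (S = -4 + 16 = 12)
v(l) = 12 + l (v(l) = l + 12 = 12 + l)
a = 278522 (a = 37643 + 240879 = 278522)
D = -957924 (D = -36 + 4*(-239472) = -36 - 957888 = -957924)
g(j) = 22
√(√(g(v(B)) + D) + a) = √(√(22 - 957924) + 278522) = √(√(-957902) + 278522) = √(I*√957902 + 278522) = √(278522 + I*√957902)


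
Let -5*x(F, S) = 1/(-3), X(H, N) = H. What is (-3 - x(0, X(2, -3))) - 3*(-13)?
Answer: 539/15 ≈ 35.933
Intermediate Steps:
x(F, S) = 1/15 (x(F, S) = -⅕/(-3) = -⅕*(-⅓) = 1/15)
(-3 - x(0, X(2, -3))) - 3*(-13) = (-3 - 1*1/15) - 3*(-13) = (-3 - 1/15) + 39 = -46/15 + 39 = 539/15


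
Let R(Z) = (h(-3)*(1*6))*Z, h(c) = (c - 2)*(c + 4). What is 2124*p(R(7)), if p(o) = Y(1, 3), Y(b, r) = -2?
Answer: -4248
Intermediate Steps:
h(c) = (-2 + c)*(4 + c)
R(Z) = -30*Z (R(Z) = ((-8 + (-3)² + 2*(-3))*(1*6))*Z = ((-8 + 9 - 6)*6)*Z = (-5*6)*Z = -30*Z)
p(o) = -2
2124*p(R(7)) = 2124*(-2) = -4248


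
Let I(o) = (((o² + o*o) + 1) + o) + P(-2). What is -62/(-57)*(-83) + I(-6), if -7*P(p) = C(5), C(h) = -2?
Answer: -9175/399 ≈ -22.995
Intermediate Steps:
P(p) = 2/7 (P(p) = -⅐*(-2) = 2/7)
I(o) = 9/7 + o + 2*o² (I(o) = (((o² + o*o) + 1) + o) + 2/7 = (((o² + o²) + 1) + o) + 2/7 = ((2*o² + 1) + o) + 2/7 = ((1 + 2*o²) + o) + 2/7 = (1 + o + 2*o²) + 2/7 = 9/7 + o + 2*o²)
-62/(-57)*(-83) + I(-6) = -62/(-57)*(-83) + (9/7 - 6 + 2*(-6)²) = -62*(-1/57)*(-83) + (9/7 - 6 + 2*36) = (62/57)*(-83) + (9/7 - 6 + 72) = -5146/57 + 471/7 = -9175/399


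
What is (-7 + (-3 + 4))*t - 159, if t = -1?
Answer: -153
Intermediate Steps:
(-7 + (-3 + 4))*t - 159 = (-7 + (-3 + 4))*(-1) - 159 = (-7 + 1)*(-1) - 159 = -6*(-1) - 159 = 6 - 159 = -153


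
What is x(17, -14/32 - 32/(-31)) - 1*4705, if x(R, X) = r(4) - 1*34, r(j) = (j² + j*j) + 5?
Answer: -4702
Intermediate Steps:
r(j) = 5 + 2*j² (r(j) = (j² + j²) + 5 = 2*j² + 5 = 5 + 2*j²)
x(R, X) = 3 (x(R, X) = (5 + 2*4²) - 1*34 = (5 + 2*16) - 34 = (5 + 32) - 34 = 37 - 34 = 3)
x(17, -14/32 - 32/(-31)) - 1*4705 = 3 - 1*4705 = 3 - 4705 = -4702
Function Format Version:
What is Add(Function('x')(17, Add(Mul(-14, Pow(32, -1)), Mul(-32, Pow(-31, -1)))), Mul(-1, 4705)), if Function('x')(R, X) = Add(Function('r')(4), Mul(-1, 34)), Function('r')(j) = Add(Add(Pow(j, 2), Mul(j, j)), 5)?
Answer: -4702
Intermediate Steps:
Function('r')(j) = Add(5, Mul(2, Pow(j, 2))) (Function('r')(j) = Add(Add(Pow(j, 2), Pow(j, 2)), 5) = Add(Mul(2, Pow(j, 2)), 5) = Add(5, Mul(2, Pow(j, 2))))
Function('x')(R, X) = 3 (Function('x')(R, X) = Add(Add(5, Mul(2, Pow(4, 2))), Mul(-1, 34)) = Add(Add(5, Mul(2, 16)), -34) = Add(Add(5, 32), -34) = Add(37, -34) = 3)
Add(Function('x')(17, Add(Mul(-14, Pow(32, -1)), Mul(-32, Pow(-31, -1)))), Mul(-1, 4705)) = Add(3, Mul(-1, 4705)) = Add(3, -4705) = -4702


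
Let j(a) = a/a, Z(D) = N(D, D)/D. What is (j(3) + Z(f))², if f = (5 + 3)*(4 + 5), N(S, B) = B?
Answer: 4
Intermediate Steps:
f = 72 (f = 8*9 = 72)
Z(D) = 1 (Z(D) = D/D = 1)
j(a) = 1
(j(3) + Z(f))² = (1 + 1)² = 2² = 4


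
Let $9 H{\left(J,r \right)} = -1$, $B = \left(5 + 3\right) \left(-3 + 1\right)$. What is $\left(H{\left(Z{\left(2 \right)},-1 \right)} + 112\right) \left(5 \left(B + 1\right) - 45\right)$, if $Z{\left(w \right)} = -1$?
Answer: $- \frac{40280}{3} \approx -13427.0$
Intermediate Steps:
$B = -16$ ($B = 8 \left(-2\right) = -16$)
$H{\left(J,r \right)} = - \frac{1}{9}$ ($H{\left(J,r \right)} = \frac{1}{9} \left(-1\right) = - \frac{1}{9}$)
$\left(H{\left(Z{\left(2 \right)},-1 \right)} + 112\right) \left(5 \left(B + 1\right) - 45\right) = \left(- \frac{1}{9} + 112\right) \left(5 \left(-16 + 1\right) - 45\right) = \frac{1007 \left(5 \left(-15\right) - 45\right)}{9} = \frac{1007 \left(-75 - 45\right)}{9} = \frac{1007}{9} \left(-120\right) = - \frac{40280}{3}$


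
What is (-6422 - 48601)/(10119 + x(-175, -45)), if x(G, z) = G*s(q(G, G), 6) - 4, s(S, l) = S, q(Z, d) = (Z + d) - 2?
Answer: -18341/23905 ≈ -0.76725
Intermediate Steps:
q(Z, d) = -2 + Z + d
x(G, z) = -4 + G*(-2 + 2*G) (x(G, z) = G*(-2 + G + G) - 4 = G*(-2 + 2*G) - 4 = -4 + G*(-2 + 2*G))
(-6422 - 48601)/(10119 + x(-175, -45)) = (-6422 - 48601)/(10119 + (-4 + 2*(-175)*(-1 - 175))) = -55023/(10119 + (-4 + 2*(-175)*(-176))) = -55023/(10119 + (-4 + 61600)) = -55023/(10119 + 61596) = -55023/71715 = -55023*1/71715 = -18341/23905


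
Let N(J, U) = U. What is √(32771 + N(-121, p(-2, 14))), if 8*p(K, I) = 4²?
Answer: √32773 ≈ 181.03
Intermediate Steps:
p(K, I) = 2 (p(K, I) = (⅛)*4² = (⅛)*16 = 2)
√(32771 + N(-121, p(-2, 14))) = √(32771 + 2) = √32773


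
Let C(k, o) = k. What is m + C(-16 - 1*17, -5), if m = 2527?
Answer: 2494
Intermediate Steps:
m + C(-16 - 1*17, -5) = 2527 + (-16 - 1*17) = 2527 + (-16 - 17) = 2527 - 33 = 2494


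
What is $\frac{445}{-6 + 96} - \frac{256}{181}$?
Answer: $\frac{11501}{3258} \approx 3.5301$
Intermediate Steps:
$\frac{445}{-6 + 96} - \frac{256}{181} = \frac{445}{90} - \frac{256}{181} = 445 \cdot \frac{1}{90} - \frac{256}{181} = \frac{89}{18} - \frac{256}{181} = \frac{11501}{3258}$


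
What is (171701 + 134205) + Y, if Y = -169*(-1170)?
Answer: 503636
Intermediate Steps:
Y = 197730
(171701 + 134205) + Y = (171701 + 134205) + 197730 = 305906 + 197730 = 503636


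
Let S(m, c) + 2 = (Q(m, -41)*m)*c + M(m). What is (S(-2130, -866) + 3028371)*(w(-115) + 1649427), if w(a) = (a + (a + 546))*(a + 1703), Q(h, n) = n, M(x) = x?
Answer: -156182976053135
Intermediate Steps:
S(m, c) = -2 + m - 41*c*m (S(m, c) = -2 + ((-41*m)*c + m) = -2 + (-41*c*m + m) = -2 + (m - 41*c*m) = -2 + m - 41*c*m)
w(a) = (546 + 2*a)*(1703 + a) (w(a) = (a + (546 + a))*(1703 + a) = (546 + 2*a)*(1703 + a))
(S(-2130, -866) + 3028371)*(w(-115) + 1649427) = ((-2 - 2130 - 41*(-866)*(-2130)) + 3028371)*((929838 + 2*(-115)² + 3952*(-115)) + 1649427) = ((-2 - 2130 - 75627780) + 3028371)*((929838 + 2*13225 - 454480) + 1649427) = (-75629912 + 3028371)*((929838 + 26450 - 454480) + 1649427) = -72601541*(501808 + 1649427) = -72601541*2151235 = -156182976053135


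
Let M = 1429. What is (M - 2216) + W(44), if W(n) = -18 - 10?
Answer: -815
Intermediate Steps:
W(n) = -28
(M - 2216) + W(44) = (1429 - 2216) - 28 = -787 - 28 = -815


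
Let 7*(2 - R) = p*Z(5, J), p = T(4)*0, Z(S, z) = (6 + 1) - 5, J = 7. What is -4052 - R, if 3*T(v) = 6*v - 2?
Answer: -4054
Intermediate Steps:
T(v) = -2/3 + 2*v (T(v) = (6*v - 2)/3 = (-2 + 6*v)/3 = -2/3 + 2*v)
Z(S, z) = 2 (Z(S, z) = 7 - 5 = 2)
p = 0 (p = (-2/3 + 2*4)*0 = (-2/3 + 8)*0 = (22/3)*0 = 0)
R = 2 (R = 2 - 0*2 = 2 - 1/7*0 = 2 + 0 = 2)
-4052 - R = -4052 - 1*2 = -4052 - 2 = -4054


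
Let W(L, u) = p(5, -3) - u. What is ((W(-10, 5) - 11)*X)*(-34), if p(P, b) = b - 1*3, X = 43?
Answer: 32164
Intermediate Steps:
p(P, b) = -3 + b (p(P, b) = b - 3 = -3 + b)
W(L, u) = -6 - u (W(L, u) = (-3 - 3) - u = -6 - u)
((W(-10, 5) - 11)*X)*(-34) = (((-6 - 1*5) - 11)*43)*(-34) = (((-6 - 5) - 11)*43)*(-34) = ((-11 - 11)*43)*(-34) = -22*43*(-34) = -946*(-34) = 32164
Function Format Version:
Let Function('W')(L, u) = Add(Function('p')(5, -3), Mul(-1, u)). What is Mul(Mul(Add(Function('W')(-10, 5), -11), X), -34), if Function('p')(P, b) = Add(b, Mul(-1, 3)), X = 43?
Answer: 32164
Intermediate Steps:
Function('p')(P, b) = Add(-3, b) (Function('p')(P, b) = Add(b, -3) = Add(-3, b))
Function('W')(L, u) = Add(-6, Mul(-1, u)) (Function('W')(L, u) = Add(Add(-3, -3), Mul(-1, u)) = Add(-6, Mul(-1, u)))
Mul(Mul(Add(Function('W')(-10, 5), -11), X), -34) = Mul(Mul(Add(Add(-6, Mul(-1, 5)), -11), 43), -34) = Mul(Mul(Add(Add(-6, -5), -11), 43), -34) = Mul(Mul(Add(-11, -11), 43), -34) = Mul(Mul(-22, 43), -34) = Mul(-946, -34) = 32164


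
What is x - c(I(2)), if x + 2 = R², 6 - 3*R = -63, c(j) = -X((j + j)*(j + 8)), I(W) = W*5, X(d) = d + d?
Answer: 1247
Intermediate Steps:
X(d) = 2*d
I(W) = 5*W
c(j) = -4*j*(8 + j) (c(j) = -2*(j + j)*(j + 8) = -2*(2*j)*(8 + j) = -2*2*j*(8 + j) = -4*j*(8 + j))
R = 23 (R = 2 - ⅓*(-63) = 2 + 21 = 23)
x = 527 (x = -2 + 23² = -2 + 529 = 527)
x - c(I(2)) = 527 - (-4)*5*2*(8 + 5*2) = 527 - (-4)*10*(8 + 10) = 527 - (-4)*10*18 = 527 - 1*(-720) = 527 + 720 = 1247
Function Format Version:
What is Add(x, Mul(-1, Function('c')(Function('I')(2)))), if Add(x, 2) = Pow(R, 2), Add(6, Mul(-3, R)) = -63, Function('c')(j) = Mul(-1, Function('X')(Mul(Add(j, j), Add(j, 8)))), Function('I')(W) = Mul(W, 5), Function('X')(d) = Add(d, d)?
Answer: 1247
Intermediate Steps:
Function('X')(d) = Mul(2, d)
Function('I')(W) = Mul(5, W)
Function('c')(j) = Mul(-4, j, Add(8, j)) (Function('c')(j) = Mul(-1, Mul(2, Mul(Add(j, j), Add(j, 8)))) = Mul(-1, Mul(2, Mul(Mul(2, j), Add(8, j)))) = Mul(-1, Mul(2, Mul(2, j, Add(8, j)))) = Mul(-1, Mul(4, j, Add(8, j))) = Mul(-4, j, Add(8, j)))
R = 23 (R = Add(2, Mul(Rational(-1, 3), -63)) = Add(2, 21) = 23)
x = 527 (x = Add(-2, Pow(23, 2)) = Add(-2, 529) = 527)
Add(x, Mul(-1, Function('c')(Function('I')(2)))) = Add(527, Mul(-1, Mul(-4, Mul(5, 2), Add(8, Mul(5, 2))))) = Add(527, Mul(-1, Mul(-4, 10, Add(8, 10)))) = Add(527, Mul(-1, Mul(-4, 10, 18))) = Add(527, Mul(-1, -720)) = Add(527, 720) = 1247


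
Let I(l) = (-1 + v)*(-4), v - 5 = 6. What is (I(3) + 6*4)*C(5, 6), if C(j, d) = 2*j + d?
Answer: -256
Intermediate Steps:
v = 11 (v = 5 + 6 = 11)
I(l) = -40 (I(l) = (-1 + 11)*(-4) = 10*(-4) = -40)
C(j, d) = d + 2*j
(I(3) + 6*4)*C(5, 6) = (-40 + 6*4)*(6 + 2*5) = (-40 + 24)*(6 + 10) = -16*16 = -256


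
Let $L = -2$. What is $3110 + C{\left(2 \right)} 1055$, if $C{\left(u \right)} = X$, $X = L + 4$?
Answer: $5220$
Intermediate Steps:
$X = 2$ ($X = -2 + 4 = 2$)
$C{\left(u \right)} = 2$
$3110 + C{\left(2 \right)} 1055 = 3110 + 2 \cdot 1055 = 3110 + 2110 = 5220$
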